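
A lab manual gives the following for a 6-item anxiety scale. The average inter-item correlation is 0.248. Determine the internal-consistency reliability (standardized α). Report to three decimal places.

Standardized α = k·r̄ / (1 + (k−1)·r̄) = 6 × 0.248 / (1 + 5 × 0.248)
  = 1.4880 / 2.2400 = 0.664

α = 0.664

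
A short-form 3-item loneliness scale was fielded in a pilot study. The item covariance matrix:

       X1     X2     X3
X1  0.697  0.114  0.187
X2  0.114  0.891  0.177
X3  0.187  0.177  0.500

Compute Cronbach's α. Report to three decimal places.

sum of item variances = 0.697 + 0.891 + 0.500 = 2.088
Sum of the distinct covariances = 0.478
Var(T) = 2.088 + 2 × 0.478 = 3.044
α = (k/(k−1))·(1 − sum of item variances/Var(T)) = (3/2)·(1 − 2.088/3.044) = 0.471

α = 0.471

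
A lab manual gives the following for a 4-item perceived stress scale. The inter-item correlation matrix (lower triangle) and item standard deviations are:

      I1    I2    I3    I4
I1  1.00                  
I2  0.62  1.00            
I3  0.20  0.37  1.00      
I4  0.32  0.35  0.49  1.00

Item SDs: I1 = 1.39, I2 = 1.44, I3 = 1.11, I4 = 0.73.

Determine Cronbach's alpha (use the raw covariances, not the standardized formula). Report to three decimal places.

Σσ²ᵢ = 1.39² + 1.44² + 1.11² + 0.73² = 5.7707
Covariances σ_ij = r_ij · s_i · s_j:
  σ(I1,I2) = 0.62 × 1.39 × 1.44 = 1.2410
  σ(I1,I3) = 0.20 × 1.39 × 1.11 = 0.3086
  σ(I1,I4) = 0.32 × 1.39 × 0.73 = 0.3247
  σ(I2,I3) = 0.37 × 1.44 × 1.11 = 0.5914
  σ(I2,I4) = 0.35 × 1.44 × 0.73 = 0.3679
  σ(I3,I4) = 0.49 × 1.11 × 0.73 = 0.3970
σ²_T = Σσ²ᵢ + 2·Σσ_ij = 5.7707 + 2 × 3.2306 = 12.2319
α = (4/3)·(1 − 5.7707/12.2319) = 0.704

α = 0.704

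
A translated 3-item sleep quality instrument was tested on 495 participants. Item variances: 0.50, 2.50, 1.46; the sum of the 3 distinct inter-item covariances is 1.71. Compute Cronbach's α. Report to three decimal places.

α = 0.651

Σσ²ᵢ = 0.50 + 2.50 + 1.46 = 4.46
Sum of distinct covariances = 1.71
σ²_T = Σσ²ᵢ + 2·Σcov = 4.46 + 2 × 1.71 = 7.88
α = (3/2)·(1 − 4.46/7.88) = 0.651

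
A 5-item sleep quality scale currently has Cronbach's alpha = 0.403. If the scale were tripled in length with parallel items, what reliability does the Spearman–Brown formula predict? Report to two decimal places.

Length factor m = 3
α' = m·α / (1 + (m−1)·α)
   = 3 × 0.403 / (1 + (3 − 1) × 0.403)
   = 1.2090 / 1.8060 = 0.67

predicted reliability = 0.67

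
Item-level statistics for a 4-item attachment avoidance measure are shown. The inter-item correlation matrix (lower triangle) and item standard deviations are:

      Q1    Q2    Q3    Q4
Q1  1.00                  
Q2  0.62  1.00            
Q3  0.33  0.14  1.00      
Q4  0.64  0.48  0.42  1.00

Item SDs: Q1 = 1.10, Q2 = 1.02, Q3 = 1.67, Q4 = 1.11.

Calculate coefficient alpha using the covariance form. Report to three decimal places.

Σσ²ᵢ = 1.10² + 1.02² + 1.67² + 1.11² = 6.2714
Covariances σ_ij = r_ij · s_i · s_j:
  σ(Q1,Q2) = 0.62 × 1.10 × 1.02 = 0.6956
  σ(Q1,Q3) = 0.33 × 1.10 × 1.67 = 0.6062
  σ(Q1,Q4) = 0.64 × 1.10 × 1.11 = 0.7814
  σ(Q2,Q3) = 0.14 × 1.02 × 1.67 = 0.2385
  σ(Q2,Q4) = 0.48 × 1.02 × 1.11 = 0.5435
  σ(Q3,Q4) = 0.42 × 1.67 × 1.11 = 0.7786
σ²_T = Σσ²ᵢ + 2·Σσ_ij = 6.2714 + 2 × 3.6438 = 13.5590
α = (4/3)·(1 − 6.2714/13.5590) = 0.717

α = 0.717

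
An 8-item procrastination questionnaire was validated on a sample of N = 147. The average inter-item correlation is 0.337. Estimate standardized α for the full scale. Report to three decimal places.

Standardized α = k·r̄ / (1 + (k−1)·r̄) = 8 × 0.337 / (1 + 7 × 0.337)
  = 2.6960 / 3.3590 = 0.803

standardized α = 0.803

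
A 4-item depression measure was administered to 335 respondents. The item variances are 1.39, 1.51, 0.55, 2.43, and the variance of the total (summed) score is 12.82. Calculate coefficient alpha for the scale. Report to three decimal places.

α = 0.722

sum of item variances = 1.39 + 1.51 + 0.55 + 2.43 = 5.88
α = (k/(k−1))·(1 − sum of item variances/total variance) = (4/3)·(1 − 5.88/12.82) = 0.722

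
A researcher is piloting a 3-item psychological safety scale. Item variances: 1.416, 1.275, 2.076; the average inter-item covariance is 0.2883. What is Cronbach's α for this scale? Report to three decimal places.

Σσ²ᵢ = 1.416 + 1.275 + 2.076 = 4.767
Sum of the 3 distinct covariances = 3 × 0.2883 = 0.8649
σ²_total = Σσ²ᵢ + 2·Σcov = 4.767 + 2 × 0.8649 = 6.4968
α = (3/2)·(1 − 4.767/6.4968) = 0.399

Cronbach's α = 0.399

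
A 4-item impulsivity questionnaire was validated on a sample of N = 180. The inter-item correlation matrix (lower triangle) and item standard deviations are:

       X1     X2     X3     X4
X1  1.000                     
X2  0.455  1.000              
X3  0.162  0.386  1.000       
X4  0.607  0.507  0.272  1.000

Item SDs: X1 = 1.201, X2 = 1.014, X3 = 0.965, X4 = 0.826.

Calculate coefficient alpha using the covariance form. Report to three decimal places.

Σσ²ᵢ = 1.201² + 1.014² + 0.965² + 0.826² = 4.0841
Covariances σ_ij = r_ij · s_i · s_j:
  σ(X1,X2) = 0.455 × 1.201 × 1.014 = 0.5541
  σ(X1,X3) = 0.162 × 1.201 × 0.965 = 0.1878
  σ(X1,X4) = 0.607 × 1.201 × 0.826 = 0.6022
  σ(X2,X3) = 0.386 × 1.014 × 0.965 = 0.3777
  σ(X2,X4) = 0.507 × 1.014 × 0.826 = 0.4246
  σ(X3,X4) = 0.272 × 0.965 × 0.826 = 0.2168
σ²_T = Σσ²ᵢ + 2·Σσ_ij = 4.0841 + 2 × 2.3632 = 8.8105
α = (4/3)·(1 − 4.0841/8.8105) = 0.715

α = 0.715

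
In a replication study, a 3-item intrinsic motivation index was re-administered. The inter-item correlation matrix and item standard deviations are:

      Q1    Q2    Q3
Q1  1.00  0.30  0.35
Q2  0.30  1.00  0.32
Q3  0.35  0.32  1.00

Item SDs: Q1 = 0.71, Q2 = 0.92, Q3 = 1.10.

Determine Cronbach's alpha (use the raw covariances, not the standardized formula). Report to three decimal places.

Cronbach's alpha = 0.574

Σσ²ᵢ = 0.71² + 0.92² + 1.10² = 2.5605
Covariances σ_ij = r_ij · s_i · s_j:
  σ(Q1,Q2) = 0.30 × 0.71 × 0.92 = 0.1960
  σ(Q1,Q3) = 0.35 × 0.71 × 1.10 = 0.2733
  σ(Q2,Q3) = 0.32 × 0.92 × 1.10 = 0.3238
σ²_T = Σσ²ᵢ + 2·Σσ_ij = 2.5605 + 2 × 0.7931 = 4.1467
α = (3/2)·(1 − 2.5605/4.1467) = 0.574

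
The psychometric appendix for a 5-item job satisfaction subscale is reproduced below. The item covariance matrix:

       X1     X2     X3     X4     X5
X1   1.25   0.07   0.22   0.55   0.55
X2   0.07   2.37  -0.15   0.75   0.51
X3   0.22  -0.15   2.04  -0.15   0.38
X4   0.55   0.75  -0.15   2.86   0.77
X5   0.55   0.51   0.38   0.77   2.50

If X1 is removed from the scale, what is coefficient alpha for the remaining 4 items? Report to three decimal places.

α = 0.402

Remaining items: X2, X3, X4, X5 (k = 4).
sum of item variances = 2.37 + 2.04 + 2.86 + 2.50 = 9.77
total variance = 9.77 + 2 × 2.11 = 13.99
α (item deleted) = (4/3)·(1 − 9.77/13.99) = 0.402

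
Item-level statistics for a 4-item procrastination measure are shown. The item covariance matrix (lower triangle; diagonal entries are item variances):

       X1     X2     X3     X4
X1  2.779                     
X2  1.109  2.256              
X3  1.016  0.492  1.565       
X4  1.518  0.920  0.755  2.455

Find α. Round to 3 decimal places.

α = 0.749

ΣVar(i) = 2.779 + 2.256 + 1.565 + 2.455 = 9.055
Sum of the distinct covariances = 5.810
σ²_T = 9.055 + 2 × 5.810 = 20.675
α = (k/(k−1))·(1 − ΣVar(i)/σ²_T) = (4/3)·(1 − 9.055/20.675) = 0.749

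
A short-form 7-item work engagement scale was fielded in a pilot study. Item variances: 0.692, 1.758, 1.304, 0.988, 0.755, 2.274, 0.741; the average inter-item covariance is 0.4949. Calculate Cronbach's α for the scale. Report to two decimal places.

Σσᵢ² = 0.692 + 1.758 + 1.304 + 0.988 + 0.755 + 2.274 + 0.741 = 8.512
Sum of the 21 distinct covariances = 21 × 0.4949 = 10.3929
σ²_T = Σσᵢ² + 2·Σcov = 8.512 + 2 × 10.3929 = 29.2978
α = (7/6)·(1 − 8.512/29.2978) = 0.83

α = 0.83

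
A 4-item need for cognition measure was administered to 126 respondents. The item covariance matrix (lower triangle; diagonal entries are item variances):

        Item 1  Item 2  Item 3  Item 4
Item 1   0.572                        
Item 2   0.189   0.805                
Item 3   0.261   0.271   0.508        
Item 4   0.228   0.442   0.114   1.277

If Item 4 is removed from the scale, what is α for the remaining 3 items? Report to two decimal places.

Remaining items: Item 1, Item 2, Item 3 (k = 3).
Σσ²ᵢ = 0.572 + 0.805 + 0.508 = 1.885
σ²_T = 1.885 + 2 × 0.721 = 3.327
α (item deleted) = (3/2)·(1 − 1.885/3.327) = 0.65

α = 0.65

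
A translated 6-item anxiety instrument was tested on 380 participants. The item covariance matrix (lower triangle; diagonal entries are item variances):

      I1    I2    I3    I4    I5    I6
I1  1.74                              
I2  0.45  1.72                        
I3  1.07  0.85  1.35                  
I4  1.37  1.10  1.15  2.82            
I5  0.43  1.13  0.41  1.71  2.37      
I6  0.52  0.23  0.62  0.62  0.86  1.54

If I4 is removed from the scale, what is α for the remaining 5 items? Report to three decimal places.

Remaining items: I1, I2, I3, I5, I6 (k = 5).
Σσᵢ² = 1.74 + 1.72 + 1.35 + 2.37 + 1.54 = 8.72
Var(T) = 8.72 + 2 × 6.57 = 21.86
α (item deleted) = (5/4)·(1 − 8.72/21.86) = 0.751

α = 0.751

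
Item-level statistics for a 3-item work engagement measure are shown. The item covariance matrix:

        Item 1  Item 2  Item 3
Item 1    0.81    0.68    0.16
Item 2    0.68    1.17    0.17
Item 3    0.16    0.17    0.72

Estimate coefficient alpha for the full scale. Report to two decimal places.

α = 0.64

sum of item variances = 0.81 + 1.17 + 0.72 = 2.70
Σ_{i<j} σ_ij = 1.01
σ²_T = 2.70 + 2 × 1.01 = 4.72
α = (k/(k−1))·(1 − sum of item variances/σ²_T) = (3/2)·(1 − 2.70/4.72) = 0.64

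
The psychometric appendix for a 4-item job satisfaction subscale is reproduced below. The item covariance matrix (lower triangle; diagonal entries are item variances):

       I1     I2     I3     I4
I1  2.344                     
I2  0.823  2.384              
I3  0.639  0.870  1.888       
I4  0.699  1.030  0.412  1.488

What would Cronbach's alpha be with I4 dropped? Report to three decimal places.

Cronbach's alpha = 0.620

Remaining items: I1, I2, I3 (k = 3).
sum of item variances = 2.344 + 2.384 + 1.888 = 6.616
σ²_total = 6.616 + 2 × 2.332 = 11.280
α (item deleted) = (3/2)·(1 − 6.616/11.280) = 0.620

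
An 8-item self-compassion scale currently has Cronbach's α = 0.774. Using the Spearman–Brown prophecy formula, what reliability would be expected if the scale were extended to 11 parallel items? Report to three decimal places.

Length factor m = 11/8 = 1.3750
α' = m·α / (1 + (m−1)·α)
   = 11/8 × 0.774 / (1 + (11/8 − 1) × 0.774)
   = 1.0642 / 1.2902 = 0.825

predicted reliability = 0.825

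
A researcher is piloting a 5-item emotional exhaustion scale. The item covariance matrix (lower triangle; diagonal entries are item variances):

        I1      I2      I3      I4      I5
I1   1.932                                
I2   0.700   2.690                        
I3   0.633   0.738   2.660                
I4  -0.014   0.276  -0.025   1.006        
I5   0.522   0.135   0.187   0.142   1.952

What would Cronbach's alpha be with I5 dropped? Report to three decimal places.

Remaining items: I1, I2, I3, I4 (k = 4).
sum of item variances = 1.932 + 2.690 + 2.660 + 1.006 = 8.288
σ²_T = 8.288 + 2 × 2.308 = 12.904
α (item deleted) = (4/3)·(1 − 8.288/12.904) = 0.477

Cronbach's alpha = 0.477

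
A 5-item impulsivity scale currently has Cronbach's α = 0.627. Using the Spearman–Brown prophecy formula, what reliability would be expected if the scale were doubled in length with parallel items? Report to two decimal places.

predicted reliability = 0.77

Length factor m = 2
α' = m·α / (1 + (m−1)·α)
   = 2 × 0.627 / (1 + (2 − 1) × 0.627)
   = 1.2540 / 1.6270 = 0.77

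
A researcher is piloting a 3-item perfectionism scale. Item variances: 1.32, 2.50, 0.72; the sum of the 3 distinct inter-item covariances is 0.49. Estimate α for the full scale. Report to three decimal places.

sum of item variances = 1.32 + 2.50 + 0.72 = 4.54
Sum of distinct covariances = 0.49
total variance = sum of item variances + 2·Σcov = 4.54 + 2 × 0.49 = 5.52
α = (3/2)·(1 − 4.54/5.52) = 0.266

α = 0.266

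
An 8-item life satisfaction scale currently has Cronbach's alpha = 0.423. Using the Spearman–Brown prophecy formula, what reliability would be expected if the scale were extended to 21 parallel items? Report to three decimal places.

Length factor m = 21/8 = 2.6250
α' = m·α / (1 + (m−1)·α)
   = 21/8 × 0.423 / (1 + (21/8 − 1) × 0.423)
   = 1.1104 / 1.6874 = 0.658

predicted reliability = 0.658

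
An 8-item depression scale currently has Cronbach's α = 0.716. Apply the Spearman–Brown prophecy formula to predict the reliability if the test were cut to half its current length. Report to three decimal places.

Length factor m = 1/2
α' = m·α / (1 − (1−m)·α)
   = 1/2 × 0.716 / (1 − (1 − 1/2) × 0.716)
   = 0.3580 / 0.6420 = 0.558

predicted reliability = 0.558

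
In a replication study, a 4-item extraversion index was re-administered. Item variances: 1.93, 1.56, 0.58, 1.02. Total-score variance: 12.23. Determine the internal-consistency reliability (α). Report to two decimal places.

ΣVar(i) = 1.93 + 1.56 + 0.58 + 1.02 = 5.09
α = (k/(k−1))·(1 − ΣVar(i)/σ²_total) = (4/3)·(1 − 5.09/12.23) = 0.78

α = 0.78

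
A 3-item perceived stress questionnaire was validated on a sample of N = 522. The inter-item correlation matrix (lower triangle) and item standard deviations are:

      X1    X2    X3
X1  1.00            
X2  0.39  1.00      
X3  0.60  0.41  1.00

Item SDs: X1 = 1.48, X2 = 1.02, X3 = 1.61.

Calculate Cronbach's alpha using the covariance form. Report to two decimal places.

Σσ²ᵢ = 1.48² + 1.02² + 1.61² = 5.8229
Covariances σ_ij = r_ij · s_i · s_j:
  σ(X1,X2) = 0.39 × 1.48 × 1.02 = 0.5887
  σ(X1,X3) = 0.60 × 1.48 × 1.61 = 1.4297
  σ(X2,X3) = 0.41 × 1.02 × 1.61 = 0.6733
σ²_T = Σσ²ᵢ + 2·Σσ_ij = 5.8229 + 2 × 2.6917 = 11.2063
α = (3/2)·(1 − 5.8229/11.2063) = 0.72

Cronbach's alpha = 0.72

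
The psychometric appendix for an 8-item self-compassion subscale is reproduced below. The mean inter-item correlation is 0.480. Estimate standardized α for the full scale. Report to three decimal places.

α = 0.881

Standardized α = k·r̄ / (1 + (k−1)·r̄) = 8 × 0.480 / (1 + 7 × 0.480)
  = 3.8400 / 4.3600 = 0.881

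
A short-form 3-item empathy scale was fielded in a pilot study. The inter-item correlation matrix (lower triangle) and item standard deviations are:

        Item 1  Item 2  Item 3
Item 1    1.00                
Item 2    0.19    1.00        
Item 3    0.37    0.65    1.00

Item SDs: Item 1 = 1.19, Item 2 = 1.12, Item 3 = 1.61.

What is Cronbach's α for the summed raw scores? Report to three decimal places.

Σσ²ᵢ = 1.19² + 1.12² + 1.61² = 5.2626
Covariances σ_ij = r_ij · s_i · s_j:
  σ(Item 1,Item 2) = 0.19 × 1.19 × 1.12 = 0.2532
  σ(Item 1,Item 3) = 0.37 × 1.19 × 1.61 = 0.7089
  σ(Item 2,Item 3) = 0.65 × 1.12 × 1.61 = 1.1721
σ²_T = Σσ²ᵢ + 2·Σσ_ij = 5.2626 + 2 × 2.1342 = 9.5310
α = (3/2)·(1 − 5.2626/9.5310) = 0.672

α = 0.672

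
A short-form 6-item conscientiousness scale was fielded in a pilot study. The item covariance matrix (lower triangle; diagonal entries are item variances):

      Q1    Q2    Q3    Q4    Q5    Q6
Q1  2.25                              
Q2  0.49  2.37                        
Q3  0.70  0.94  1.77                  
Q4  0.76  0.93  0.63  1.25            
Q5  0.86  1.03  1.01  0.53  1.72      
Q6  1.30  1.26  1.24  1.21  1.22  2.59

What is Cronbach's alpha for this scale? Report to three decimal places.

Σσᵢ² = 2.25 + 2.37 + 1.77 + 1.25 + 1.72 + 2.59 = 11.95
Σ_{i<j} σ_ij = 14.11
σ²_total = 11.95 + 2 × 14.11 = 40.17
α = (k/(k−1))·(1 − Σσᵢ²/σ²_total) = (6/5)·(1 − 11.95/40.17) = 0.843

Cronbach's alpha = 0.843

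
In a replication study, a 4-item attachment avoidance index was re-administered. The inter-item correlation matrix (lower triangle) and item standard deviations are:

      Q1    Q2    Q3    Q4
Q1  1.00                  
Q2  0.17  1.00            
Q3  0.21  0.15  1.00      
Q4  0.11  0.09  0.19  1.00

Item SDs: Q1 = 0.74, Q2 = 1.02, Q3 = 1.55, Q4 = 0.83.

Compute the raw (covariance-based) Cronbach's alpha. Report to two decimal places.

Σσ²ᵢ = 0.74² + 1.02² + 1.55² + 0.83² = 4.6794
Covariances σ_ij = r_ij · s_i · s_j:
  σ(Q1,Q2) = 0.17 × 0.74 × 1.02 = 0.1283
  σ(Q1,Q3) = 0.21 × 0.74 × 1.55 = 0.2409
  σ(Q1,Q4) = 0.11 × 0.74 × 0.83 = 0.0676
  σ(Q2,Q3) = 0.15 × 1.02 × 1.55 = 0.2371
  σ(Q2,Q4) = 0.09 × 1.02 × 0.83 = 0.0762
  σ(Q3,Q4) = 0.19 × 1.55 × 0.83 = 0.2444
σ²_T = Σσ²ᵢ + 2·Σσ_ij = 4.6794 + 2 × 0.9945 = 6.6684
α = (4/3)·(1 − 4.6794/6.6684) = 0.40

Cronbach's alpha = 0.40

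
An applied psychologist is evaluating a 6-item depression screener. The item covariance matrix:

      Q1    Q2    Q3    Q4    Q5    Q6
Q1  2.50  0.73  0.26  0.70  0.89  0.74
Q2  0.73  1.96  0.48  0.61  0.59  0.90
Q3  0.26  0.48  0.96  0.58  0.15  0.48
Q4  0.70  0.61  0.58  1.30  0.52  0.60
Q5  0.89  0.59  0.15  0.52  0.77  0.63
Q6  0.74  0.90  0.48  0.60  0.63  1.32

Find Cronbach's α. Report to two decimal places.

sum of item variances = 2.50 + 1.96 + 0.96 + 1.30 + 0.77 + 1.32 = 8.81
Sum of off-diagonal covariances = 8.86
σ²_total = 8.81 + 2 × 8.86 = 26.53
α = (k/(k−1))·(1 − sum of item variances/σ²_total) = (6/5)·(1 − 8.81/26.53) = 0.80

Cronbach's α = 0.80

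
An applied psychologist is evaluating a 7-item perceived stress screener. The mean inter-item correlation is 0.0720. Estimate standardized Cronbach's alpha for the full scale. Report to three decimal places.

standardized Cronbach's alpha = 0.352

Standardized α = k·r̄ / (1 + (k−1)·r̄) = 7 × 0.0720 / (1 + 6 × 0.0720)
  = 0.5040 / 1.4320 = 0.352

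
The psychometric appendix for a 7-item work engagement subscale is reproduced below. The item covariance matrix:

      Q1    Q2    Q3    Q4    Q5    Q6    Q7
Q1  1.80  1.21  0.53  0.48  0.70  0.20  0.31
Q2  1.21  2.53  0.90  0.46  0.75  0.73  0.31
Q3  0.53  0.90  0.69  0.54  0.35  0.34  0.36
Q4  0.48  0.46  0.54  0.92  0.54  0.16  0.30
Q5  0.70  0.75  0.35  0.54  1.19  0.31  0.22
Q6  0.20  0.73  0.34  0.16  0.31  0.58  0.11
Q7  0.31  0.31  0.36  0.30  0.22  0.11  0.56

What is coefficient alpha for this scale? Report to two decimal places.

Σσᵢ² = 1.80 + 2.53 + 0.69 + 0.92 + 1.19 + 0.58 + 0.56 = 8.27
Sum of off-diagonal covariances = 9.81
σ²_total = 8.27 + 2 × 9.81 = 27.89
α = (k/(k−1))·(1 − Σσᵢ²/σ²_total) = (7/6)·(1 − 8.27/27.89) = 0.82

coefficient alpha = 0.82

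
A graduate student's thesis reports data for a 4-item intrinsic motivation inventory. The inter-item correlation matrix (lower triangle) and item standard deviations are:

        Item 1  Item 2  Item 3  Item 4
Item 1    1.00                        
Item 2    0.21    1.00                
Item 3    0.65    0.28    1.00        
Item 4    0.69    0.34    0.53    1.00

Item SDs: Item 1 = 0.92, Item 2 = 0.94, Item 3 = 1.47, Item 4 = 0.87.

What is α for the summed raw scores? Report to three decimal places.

Σσ²ᵢ = 0.92² + 0.94² + 1.47² + 0.87² = 4.6478
Covariances σ_ij = r_ij · s_i · s_j:
  σ(Item 1,Item 2) = 0.21 × 0.92 × 0.94 = 0.1816
  σ(Item 1,Item 3) = 0.65 × 0.92 × 1.47 = 0.8791
  σ(Item 1,Item 4) = 0.69 × 0.92 × 0.87 = 0.5523
  σ(Item 2,Item 3) = 0.28 × 0.94 × 1.47 = 0.3869
  σ(Item 2,Item 4) = 0.34 × 0.94 × 0.87 = 0.2781
  σ(Item 3,Item 4) = 0.53 × 1.47 × 0.87 = 0.6778
σ²_T = Σσ²ᵢ + 2·Σσ_ij = 4.6478 + 2 × 2.9558 = 10.5594
α = (4/3)·(1 − 4.6478/10.5594) = 0.746

α = 0.746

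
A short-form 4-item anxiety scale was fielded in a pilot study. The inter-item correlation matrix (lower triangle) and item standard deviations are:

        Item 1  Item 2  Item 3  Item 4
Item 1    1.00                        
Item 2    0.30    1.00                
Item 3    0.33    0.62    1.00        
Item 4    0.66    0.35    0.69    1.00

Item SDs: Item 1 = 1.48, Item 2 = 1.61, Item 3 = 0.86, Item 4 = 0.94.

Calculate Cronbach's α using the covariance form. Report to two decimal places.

α = 0.74

Σσ²ᵢ = 1.48² + 1.61² + 0.86² + 0.94² = 6.4057
Covariances σ_ij = r_ij · s_i · s_j:
  σ(Item 1,Item 2) = 0.30 × 1.48 × 1.61 = 0.7148
  σ(Item 1,Item 3) = 0.33 × 1.48 × 0.86 = 0.4200
  σ(Item 1,Item 4) = 0.66 × 1.48 × 0.94 = 0.9182
  σ(Item 2,Item 3) = 0.62 × 1.61 × 0.86 = 0.8585
  σ(Item 2,Item 4) = 0.35 × 1.61 × 0.94 = 0.5297
  σ(Item 3,Item 4) = 0.69 × 0.86 × 0.94 = 0.5578
σ²_T = Σσ²ᵢ + 2·Σσ_ij = 6.4057 + 2 × 3.9990 = 14.4037
α = (4/3)·(1 − 6.4057/14.4037) = 0.74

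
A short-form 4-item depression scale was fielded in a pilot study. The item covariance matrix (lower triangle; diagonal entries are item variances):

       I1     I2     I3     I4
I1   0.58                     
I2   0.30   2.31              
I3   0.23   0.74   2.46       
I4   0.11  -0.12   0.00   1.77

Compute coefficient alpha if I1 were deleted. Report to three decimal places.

Remaining items: I2, I3, I4 (k = 3).
Σσᵢ² = 2.31 + 2.46 + 1.77 = 6.54
σ²_T = 6.54 + 2 × 0.62 = 7.78
α (item deleted) = (3/2)·(1 − 6.54/7.78) = 0.239

α = 0.239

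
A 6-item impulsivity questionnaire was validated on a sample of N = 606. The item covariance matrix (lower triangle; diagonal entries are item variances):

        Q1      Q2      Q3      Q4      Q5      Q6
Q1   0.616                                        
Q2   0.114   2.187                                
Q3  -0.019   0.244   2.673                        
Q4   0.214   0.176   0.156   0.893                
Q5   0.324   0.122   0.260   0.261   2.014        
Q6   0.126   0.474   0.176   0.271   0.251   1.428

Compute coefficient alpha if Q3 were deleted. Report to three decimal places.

coefficient alpha = 0.494

Remaining items: Q1, Q2, Q4, Q5, Q6 (k = 5).
ΣVar(i) = 0.616 + 2.187 + 0.893 + 2.014 + 1.428 = 7.138
σ²_T = 7.138 + 2 × 2.333 = 11.804
α (item deleted) = (5/4)·(1 − 7.138/11.804) = 0.494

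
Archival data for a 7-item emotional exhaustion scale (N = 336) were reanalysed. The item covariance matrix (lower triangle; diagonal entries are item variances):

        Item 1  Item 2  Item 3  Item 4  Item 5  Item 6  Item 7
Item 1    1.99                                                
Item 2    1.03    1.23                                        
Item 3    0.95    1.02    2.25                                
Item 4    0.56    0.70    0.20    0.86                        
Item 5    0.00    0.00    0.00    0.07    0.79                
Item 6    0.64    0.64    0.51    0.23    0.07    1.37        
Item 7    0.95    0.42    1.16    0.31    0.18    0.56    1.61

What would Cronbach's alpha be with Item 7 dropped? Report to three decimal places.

Remaining items: Item 1, Item 2, Item 3, Item 4, Item 5, Item 6 (k = 6).
ΣVar(i) = 1.99 + 1.23 + 2.25 + 0.86 + 0.79 + 1.37 = 8.49
σ²_total = 8.49 + 2 × 6.62 = 21.73
α (item deleted) = (6/5)·(1 − 8.49/21.73) = 0.731

α = 0.731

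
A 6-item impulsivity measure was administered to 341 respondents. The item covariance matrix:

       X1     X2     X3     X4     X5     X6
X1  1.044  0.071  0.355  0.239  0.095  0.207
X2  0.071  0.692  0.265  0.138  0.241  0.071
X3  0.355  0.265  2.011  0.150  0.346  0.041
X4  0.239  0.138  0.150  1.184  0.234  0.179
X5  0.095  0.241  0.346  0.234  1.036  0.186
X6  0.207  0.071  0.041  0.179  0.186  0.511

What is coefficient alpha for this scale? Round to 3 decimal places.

Σσ²ᵢ = 1.044 + 0.692 + 2.011 + 1.184 + 1.036 + 0.511 = 6.478
Sum of off-diagonal covariances = 2.818
total variance = 6.478 + 2 × 2.818 = 12.114
α = (k/(k−1))·(1 − Σσ²ᵢ/total variance) = (6/5)·(1 − 6.478/12.114) = 0.558

coefficient alpha = 0.558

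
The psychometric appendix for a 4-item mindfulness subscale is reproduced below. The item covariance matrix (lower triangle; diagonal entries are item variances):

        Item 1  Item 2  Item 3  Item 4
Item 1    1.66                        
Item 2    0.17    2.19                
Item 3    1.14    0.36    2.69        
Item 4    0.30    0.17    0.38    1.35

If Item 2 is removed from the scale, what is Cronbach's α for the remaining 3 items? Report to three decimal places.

Remaining items: Item 1, Item 3, Item 4 (k = 3).
Σσ²ᵢ = 1.66 + 2.69 + 1.35 = 5.70
σ²_total = 5.70 + 2 × 1.82 = 9.34
α (item deleted) = (3/2)·(1 − 5.70/9.34) = 0.585

α = 0.585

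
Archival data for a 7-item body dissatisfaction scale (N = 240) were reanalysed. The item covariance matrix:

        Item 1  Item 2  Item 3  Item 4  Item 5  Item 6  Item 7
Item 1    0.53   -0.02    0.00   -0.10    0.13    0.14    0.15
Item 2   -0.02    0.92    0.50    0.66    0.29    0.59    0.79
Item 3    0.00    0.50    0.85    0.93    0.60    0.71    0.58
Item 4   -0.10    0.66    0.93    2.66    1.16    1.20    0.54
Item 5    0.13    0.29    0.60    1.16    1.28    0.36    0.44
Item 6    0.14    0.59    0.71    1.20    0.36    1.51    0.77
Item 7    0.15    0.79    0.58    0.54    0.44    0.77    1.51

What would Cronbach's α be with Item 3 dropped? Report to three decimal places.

Remaining items: Item 1, Item 2, Item 4, Item 5, Item 6, Item 7 (k = 6).
Σσᵢ² = 0.53 + 0.92 + 2.66 + 1.28 + 1.51 + 1.51 = 8.41
σ²_total = 8.41 + 2 × 7.10 = 22.61
α (item deleted) = (6/5)·(1 − 8.41/22.61) = 0.754

α = 0.754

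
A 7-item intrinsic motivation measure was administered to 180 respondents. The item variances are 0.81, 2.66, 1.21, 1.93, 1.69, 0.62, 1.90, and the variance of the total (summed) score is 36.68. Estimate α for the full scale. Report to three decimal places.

ΣVar(i) = 0.81 + 2.66 + 1.21 + 1.93 + 1.69 + 0.62 + 1.90 = 10.82
α = (k/(k−1))·(1 − ΣVar(i)/σ²_total) = (7/6)·(1 − 10.82/36.68) = 0.823

α = 0.823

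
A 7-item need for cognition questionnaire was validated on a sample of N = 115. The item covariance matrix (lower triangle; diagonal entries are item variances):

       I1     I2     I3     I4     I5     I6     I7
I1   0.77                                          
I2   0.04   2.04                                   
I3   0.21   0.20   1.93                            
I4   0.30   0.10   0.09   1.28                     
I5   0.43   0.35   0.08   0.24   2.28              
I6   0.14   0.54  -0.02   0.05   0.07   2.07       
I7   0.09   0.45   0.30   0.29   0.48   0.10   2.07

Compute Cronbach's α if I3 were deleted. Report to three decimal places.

Remaining items: I1, I2, I4, I5, I6, I7 (k = 6).
ΣVar(i) = 0.77 + 2.04 + 1.28 + 2.28 + 2.07 + 2.07 = 10.51
total variance = 10.51 + 2 × 3.67 = 17.85
α (item deleted) = (6/5)·(1 − 10.51/17.85) = 0.493

Cronbach's α = 0.493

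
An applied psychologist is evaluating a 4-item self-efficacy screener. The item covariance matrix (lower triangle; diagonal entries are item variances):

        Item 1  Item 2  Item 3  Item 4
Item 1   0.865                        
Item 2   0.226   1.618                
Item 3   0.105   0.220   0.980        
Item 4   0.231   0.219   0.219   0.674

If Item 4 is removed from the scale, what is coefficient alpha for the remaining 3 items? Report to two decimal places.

α = 0.36

Remaining items: Item 1, Item 2, Item 3 (k = 3).
Σσ²ᵢ = 0.865 + 1.618 + 0.980 = 3.463
total variance = 3.463 + 2 × 0.551 = 4.565
α (item deleted) = (3/2)·(1 − 3.463/4.565) = 0.36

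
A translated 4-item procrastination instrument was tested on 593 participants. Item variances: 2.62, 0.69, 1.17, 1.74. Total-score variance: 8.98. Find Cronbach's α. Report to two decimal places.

Σσ²ᵢ = 2.62 + 0.69 + 1.17 + 1.74 = 6.22
α = (k/(k−1))·(1 − Σσ²ᵢ/σ²_T) = (4/3)·(1 − 6.22/8.98) = 0.41

α = 0.41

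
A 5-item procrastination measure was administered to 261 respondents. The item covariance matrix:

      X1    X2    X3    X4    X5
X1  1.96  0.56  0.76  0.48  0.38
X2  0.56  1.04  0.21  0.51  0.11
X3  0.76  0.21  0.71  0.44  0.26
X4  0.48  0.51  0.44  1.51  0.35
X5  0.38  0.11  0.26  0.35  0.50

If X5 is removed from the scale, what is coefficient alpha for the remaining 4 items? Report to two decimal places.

coefficient alpha = 0.71

Remaining items: X1, X2, X3, X4 (k = 4).
Σσ²ᵢ = 1.96 + 1.04 + 0.71 + 1.51 = 5.22
Var(T) = 5.22 + 2 × 2.96 = 11.14
α (item deleted) = (4/3)·(1 − 5.22/11.14) = 0.71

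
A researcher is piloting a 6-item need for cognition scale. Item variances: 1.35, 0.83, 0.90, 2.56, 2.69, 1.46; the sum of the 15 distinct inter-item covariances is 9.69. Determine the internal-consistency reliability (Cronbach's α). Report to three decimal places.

sum of item variances = 1.35 + 0.83 + 0.90 + 2.56 + 2.69 + 1.46 = 9.79
Sum of distinct covariances = 9.69
total variance = sum of item variances + 2·Σcov = 9.79 + 2 × 9.69 = 29.17
α = (6/5)·(1 − 9.79/29.17) = 0.797

α = 0.797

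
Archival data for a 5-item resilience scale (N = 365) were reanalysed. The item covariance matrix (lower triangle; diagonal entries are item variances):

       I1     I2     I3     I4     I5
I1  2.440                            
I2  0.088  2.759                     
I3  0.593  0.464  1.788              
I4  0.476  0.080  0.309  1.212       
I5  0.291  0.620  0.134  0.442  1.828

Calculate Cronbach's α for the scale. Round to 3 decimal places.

Σσᵢ² = 2.440 + 2.759 + 1.788 + 1.212 + 1.828 = 10.027
Sum of the distinct covariances = 3.497
Var(T) = 10.027 + 2 × 3.497 = 17.021
α = (k/(k−1))·(1 − Σσᵢ²/Var(T)) = (5/4)·(1 − 10.027/17.021) = 0.514

Cronbach's α = 0.514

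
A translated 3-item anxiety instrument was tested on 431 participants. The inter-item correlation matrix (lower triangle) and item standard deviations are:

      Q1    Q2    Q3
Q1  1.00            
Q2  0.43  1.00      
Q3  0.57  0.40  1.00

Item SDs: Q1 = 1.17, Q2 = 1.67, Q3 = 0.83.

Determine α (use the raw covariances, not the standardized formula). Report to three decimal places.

α = 0.668

Σσ²ᵢ = 1.17² + 1.67² + 0.83² = 4.8467
Covariances σ_ij = r_ij · s_i · s_j:
  σ(Q1,Q2) = 0.43 × 1.17 × 1.67 = 0.8402
  σ(Q1,Q3) = 0.57 × 1.17 × 0.83 = 0.5535
  σ(Q2,Q3) = 0.40 × 1.67 × 0.83 = 0.5544
σ²_T = Σσ²ᵢ + 2·Σσ_ij = 4.8467 + 2 × 1.9481 = 8.7429
α = (3/2)·(1 − 4.8467/8.7429) = 0.668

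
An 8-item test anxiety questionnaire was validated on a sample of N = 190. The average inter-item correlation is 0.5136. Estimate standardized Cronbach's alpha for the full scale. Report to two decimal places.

standardized Cronbach's alpha = 0.89

Standardized α = k·r̄ / (1 + (k−1)·r̄) = 8 × 0.5136 / (1 + 7 × 0.5136)
  = 4.1088 / 4.5952 = 0.89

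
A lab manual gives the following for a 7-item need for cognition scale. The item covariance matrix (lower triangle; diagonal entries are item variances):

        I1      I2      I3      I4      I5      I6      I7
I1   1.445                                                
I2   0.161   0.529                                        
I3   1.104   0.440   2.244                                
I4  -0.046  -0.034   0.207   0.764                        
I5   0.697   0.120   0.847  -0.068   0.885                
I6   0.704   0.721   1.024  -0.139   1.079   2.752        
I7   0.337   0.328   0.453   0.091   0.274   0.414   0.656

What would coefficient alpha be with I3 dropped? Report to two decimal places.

Remaining items: I1, I2, I4, I5, I6, I7 (k = 6).
Σσ²ᵢ = 1.445 + 0.529 + 0.764 + 0.885 + 2.752 + 0.656 = 7.031
Var(T) = 7.031 + 2 × 4.639 = 16.309
α (item deleted) = (6/5)·(1 − 7.031/16.309) = 0.68

coefficient alpha = 0.68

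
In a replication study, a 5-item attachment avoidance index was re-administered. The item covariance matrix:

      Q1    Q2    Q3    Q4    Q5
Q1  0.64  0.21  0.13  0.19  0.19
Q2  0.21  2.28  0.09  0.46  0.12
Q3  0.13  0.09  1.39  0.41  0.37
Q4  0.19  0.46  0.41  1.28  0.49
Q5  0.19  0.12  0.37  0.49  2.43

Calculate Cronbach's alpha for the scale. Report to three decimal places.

sum of item variances = 0.64 + 2.28 + 1.39 + 1.28 + 2.43 = 8.02
Σ_{i<j} σ_ij = 2.66
σ²_total = 8.02 + 2 × 2.66 = 13.34
α = (k/(k−1))·(1 − sum of item variances/σ²_total) = (5/4)·(1 − 8.02/13.34) = 0.499

Cronbach's alpha = 0.499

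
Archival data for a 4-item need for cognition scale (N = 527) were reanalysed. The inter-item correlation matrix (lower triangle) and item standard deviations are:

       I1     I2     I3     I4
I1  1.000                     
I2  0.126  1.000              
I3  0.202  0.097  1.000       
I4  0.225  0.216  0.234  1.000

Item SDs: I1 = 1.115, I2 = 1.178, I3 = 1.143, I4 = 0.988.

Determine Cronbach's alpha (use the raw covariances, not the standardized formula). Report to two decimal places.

Cronbach's alpha = 0.47

Σσ²ᵢ = 1.115² + 1.178² + 1.143² + 0.988² = 4.9135
Covariances σ_ij = r_ij · s_i · s_j:
  σ(I1,I2) = 0.126 × 1.115 × 1.178 = 0.1655
  σ(I1,I3) = 0.202 × 1.115 × 1.143 = 0.2574
  σ(I1,I4) = 0.225 × 1.115 × 0.988 = 0.2479
  σ(I2,I3) = 0.097 × 1.178 × 1.143 = 0.1306
  σ(I2,I4) = 0.216 × 1.178 × 0.988 = 0.2514
  σ(I3,I4) = 0.234 × 1.143 × 0.988 = 0.2643
σ²_T = Σσ²ᵢ + 2·Σσ_ij = 4.9135 + 2 × 1.3171 = 7.5477
α = (4/3)·(1 − 4.9135/7.5477) = 0.47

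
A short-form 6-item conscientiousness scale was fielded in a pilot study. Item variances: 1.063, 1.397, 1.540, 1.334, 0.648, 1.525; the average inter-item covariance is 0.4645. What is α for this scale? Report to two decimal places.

α = 0.78

Σσ²ᵢ = 1.063 + 1.397 + 1.540 + 1.334 + 0.648 + 1.525 = 7.507
Sum of the 15 distinct covariances = 15 × 0.4645 = 6.9675
σ²_total = Σσ²ᵢ + 2·Σcov = 7.507 + 2 × 6.9675 = 21.4420
α = (6/5)·(1 − 7.507/21.4420) = 0.78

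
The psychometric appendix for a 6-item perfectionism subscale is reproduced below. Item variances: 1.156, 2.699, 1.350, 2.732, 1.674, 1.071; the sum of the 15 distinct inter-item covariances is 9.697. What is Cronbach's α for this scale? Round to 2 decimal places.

ΣVar(i) = 1.156 + 2.699 + 1.350 + 2.732 + 1.674 + 1.071 = 10.682
Sum of distinct covariances = 9.697
total variance = ΣVar(i) + 2·Σcov = 10.682 + 2 × 9.697 = 30.076
α = (6/5)·(1 − 10.682/30.076) = 0.77

Cronbach's α = 0.77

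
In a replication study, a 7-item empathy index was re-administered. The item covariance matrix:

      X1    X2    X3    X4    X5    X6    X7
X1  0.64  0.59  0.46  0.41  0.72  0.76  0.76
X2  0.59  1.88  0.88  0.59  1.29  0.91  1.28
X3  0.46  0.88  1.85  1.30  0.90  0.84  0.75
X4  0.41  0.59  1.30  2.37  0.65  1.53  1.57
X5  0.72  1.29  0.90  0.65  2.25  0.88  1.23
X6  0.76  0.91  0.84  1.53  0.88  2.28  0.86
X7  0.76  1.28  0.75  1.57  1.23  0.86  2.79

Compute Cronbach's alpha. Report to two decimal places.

Cronbach's alpha = 0.85

Σσ²ᵢ = 0.64 + 1.88 + 1.85 + 2.37 + 2.25 + 2.28 + 2.79 = 14.06
Sum of the distinct covariances = 19.16
total variance = 14.06 + 2 × 19.16 = 52.38
α = (k/(k−1))·(1 − Σσ²ᵢ/total variance) = (7/6)·(1 − 14.06/52.38) = 0.85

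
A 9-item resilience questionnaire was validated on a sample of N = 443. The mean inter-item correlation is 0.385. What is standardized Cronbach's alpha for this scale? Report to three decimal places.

Standardized α = k·r̄ / (1 + (k−1)·r̄) = 9 × 0.385 / (1 + 8 × 0.385)
  = 3.4650 / 4.0800 = 0.849

standardized Cronbach's alpha = 0.849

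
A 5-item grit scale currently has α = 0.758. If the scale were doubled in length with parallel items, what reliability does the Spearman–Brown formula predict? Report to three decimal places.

predicted reliability = 0.862

Length factor m = 2
α' = m·α / (1 + (m−1)·α)
   = 2 × 0.758 / (1 + (2 − 1) × 0.758)
   = 1.5160 / 1.7580 = 0.862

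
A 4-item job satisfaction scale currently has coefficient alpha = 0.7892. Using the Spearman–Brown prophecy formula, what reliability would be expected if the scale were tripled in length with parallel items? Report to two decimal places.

Length factor m = 3
α' = m·α / (1 + (m−1)·α)
   = 3 × 0.7892 / (1 + (3 − 1) × 0.7892)
   = 2.3676 / 2.5784 = 0.92

predicted reliability = 0.92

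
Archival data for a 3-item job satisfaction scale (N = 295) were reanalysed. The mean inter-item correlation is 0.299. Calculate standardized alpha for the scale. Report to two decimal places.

standardized alpha = 0.56

Standardized α = k·r̄ / (1 + (k−1)·r̄) = 3 × 0.299 / (1 + 2 × 0.299)
  = 0.8970 / 1.5980 = 0.56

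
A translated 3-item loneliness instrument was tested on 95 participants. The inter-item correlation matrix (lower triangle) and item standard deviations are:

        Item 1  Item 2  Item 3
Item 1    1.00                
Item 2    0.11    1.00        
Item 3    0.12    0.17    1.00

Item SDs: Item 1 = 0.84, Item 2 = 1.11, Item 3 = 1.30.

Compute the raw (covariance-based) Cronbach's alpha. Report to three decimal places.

Cronbach's alpha = 0.313

Σσ²ᵢ = 0.84² + 1.11² + 1.30² = 3.6277
Covariances σ_ij = r_ij · s_i · s_j:
  σ(Item 1,Item 2) = 0.11 × 0.84 × 1.11 = 0.1026
  σ(Item 1,Item 3) = 0.12 × 0.84 × 1.30 = 0.1310
  σ(Item 2,Item 3) = 0.17 × 1.11 × 1.30 = 0.2453
σ²_T = Σσ²ᵢ + 2·Σσ_ij = 3.6277 + 2 × 0.4789 = 4.5855
α = (3/2)·(1 − 3.6277/4.5855) = 0.313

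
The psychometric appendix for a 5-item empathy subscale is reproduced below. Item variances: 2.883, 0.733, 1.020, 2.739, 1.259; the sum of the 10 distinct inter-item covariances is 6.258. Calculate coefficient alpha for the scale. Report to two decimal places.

Σσᵢ² = 2.883 + 0.733 + 1.020 + 2.739 + 1.259 = 8.634
Sum of distinct covariances = 6.258
total variance = Σσᵢ² + 2·Σcov = 8.634 + 2 × 6.258 = 21.150
α = (5/4)·(1 − 8.634/21.150) = 0.74

α = 0.74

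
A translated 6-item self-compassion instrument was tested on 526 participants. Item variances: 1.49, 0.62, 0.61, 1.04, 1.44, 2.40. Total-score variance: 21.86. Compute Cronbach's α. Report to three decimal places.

Σσ²ᵢ = 1.49 + 0.62 + 0.61 + 1.04 + 1.44 + 2.40 = 7.60
α = (k/(k−1))·(1 − Σσ²ᵢ/σ²_T) = (6/5)·(1 − 7.60/21.86) = 0.783

α = 0.783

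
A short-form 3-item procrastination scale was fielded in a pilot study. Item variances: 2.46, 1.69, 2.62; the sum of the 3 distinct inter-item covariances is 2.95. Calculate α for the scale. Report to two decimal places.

sum of item variances = 2.46 + 1.69 + 2.62 = 6.77
Sum of distinct covariances = 2.95
total variance = sum of item variances + 2·Σcov = 6.77 + 2 × 2.95 = 12.67
α = (3/2)·(1 − 6.77/12.67) = 0.70

α = 0.70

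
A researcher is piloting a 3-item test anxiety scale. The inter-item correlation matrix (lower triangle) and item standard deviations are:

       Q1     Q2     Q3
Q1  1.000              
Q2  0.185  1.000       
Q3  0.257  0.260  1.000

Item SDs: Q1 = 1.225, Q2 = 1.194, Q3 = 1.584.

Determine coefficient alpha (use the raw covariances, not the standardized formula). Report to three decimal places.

Σσ²ᵢ = 1.225² + 1.194² + 1.584² = 5.4353
Covariances σ_ij = r_ij · s_i · s_j:
  σ(Q1,Q2) = 0.185 × 1.225 × 1.194 = 0.2706
  σ(Q1,Q3) = 0.257 × 1.225 × 1.584 = 0.4987
  σ(Q2,Q3) = 0.260 × 1.194 × 1.584 = 0.4917
σ²_T = Σσ²ᵢ + 2·Σσ_ij = 5.4353 + 2 × 1.2610 = 7.9573
α = (3/2)·(1 − 5.4353/7.9573) = 0.475

α = 0.475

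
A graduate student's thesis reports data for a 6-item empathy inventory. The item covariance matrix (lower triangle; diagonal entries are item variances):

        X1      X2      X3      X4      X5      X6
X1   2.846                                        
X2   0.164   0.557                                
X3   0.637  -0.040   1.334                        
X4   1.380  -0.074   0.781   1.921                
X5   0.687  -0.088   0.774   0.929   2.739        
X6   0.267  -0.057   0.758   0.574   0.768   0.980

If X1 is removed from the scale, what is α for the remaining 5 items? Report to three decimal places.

α = 0.668

Remaining items: X2, X3, X4, X5, X6 (k = 5).
Σσ²ᵢ = 0.557 + 1.334 + 1.921 + 2.739 + 0.980 = 7.531
σ²_total = 7.531 + 2 × 4.325 = 16.181
α (item deleted) = (5/4)·(1 − 7.531/16.181) = 0.668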